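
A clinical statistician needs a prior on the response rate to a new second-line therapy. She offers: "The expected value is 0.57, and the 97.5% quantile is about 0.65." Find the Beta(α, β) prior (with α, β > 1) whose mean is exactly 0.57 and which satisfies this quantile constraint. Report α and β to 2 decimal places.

α ≈ 81.11, β ≈ 61.19

With mean 0.57 fixed, write α = 0.57s, β = 0.43s where s = α+β.
Need P(θ < 0.65) = 0.975 under Beta(0.57s, 0.43s). Normal approximation: (q−m)/√(m(1−m)/s) ≈ z_{0.975} = 1.96, so s ≈ 0.57·0.43·(1.96)²/(0.65−0.57)² = 147.1.
At s = 147.1: P(θ<0.65) ≈ 0.977. Adjusting to match 0.975 gives s ≈ 142.30.
So α = 0.57·142.30 ≈ 81.11, β = 0.43·142.30 ≈ 61.19.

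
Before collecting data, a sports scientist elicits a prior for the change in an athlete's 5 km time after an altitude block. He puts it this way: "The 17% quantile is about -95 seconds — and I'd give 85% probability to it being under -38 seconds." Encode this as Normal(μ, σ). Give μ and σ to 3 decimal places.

For Normal(μ,σ), the p-quantile is μ + z_p·σ. Here z_{0.17} = -0.9542, z_{0.85} = 1.036.
So -95 = μ − 0.9542σ and -38 = μ + 1.036σ.
Subtracting: σ = (-38 − -95)/(1.036 − (-0.9542)) = 28.635.
Then μ = -95 − (-0.9542)·28.635 = -67.678.

μ = -67.678, σ = 28.635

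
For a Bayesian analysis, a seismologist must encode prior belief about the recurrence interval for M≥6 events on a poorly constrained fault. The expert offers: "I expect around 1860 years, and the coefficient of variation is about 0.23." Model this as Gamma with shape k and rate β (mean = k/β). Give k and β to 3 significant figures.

For Gamma(k, rate β): mean = k/β, variance = k/β², so CV = 1/√k.
CV = 0.23, hence k = 1/CV² = 18.9.
Then β = k/mean = 18.9/1860 = 0.0102.

k ≈ 18.9, β ≈ 0.0102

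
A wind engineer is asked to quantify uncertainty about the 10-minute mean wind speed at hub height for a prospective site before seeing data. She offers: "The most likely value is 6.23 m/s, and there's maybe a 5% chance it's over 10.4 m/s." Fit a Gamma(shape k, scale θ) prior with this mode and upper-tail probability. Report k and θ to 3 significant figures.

k ≈ 11.6, θ ≈ 0.586

Gamma(k,θ) with k>1 has mode (k−1)θ, so θ = 6.23/(k−1).
Need P(X < 10.4) = 0.95 with θ tied to k this way. Start at k = 2, θ = 6.23: P(X<10.4) ≈ 0.497.
Too low — raise k to concentrate. Iterating converges to k ≈ 11.6.
Then θ = 6.23/(11.6−1) ≈ 0.586.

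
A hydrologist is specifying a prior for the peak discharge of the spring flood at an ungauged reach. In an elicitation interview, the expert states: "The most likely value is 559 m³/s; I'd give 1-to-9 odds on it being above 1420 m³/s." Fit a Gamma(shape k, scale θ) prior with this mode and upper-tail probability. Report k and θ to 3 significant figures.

Gamma(k,θ) with k>1 has mode (k−1)θ, so θ = 559/(k−1).
Need P(X < 1420) = 0.9 with θ tied to k this way. Start at k = 2, θ = 559: P(X<1420) ≈ 0.721.
Too low — raise k to concentrate. Iterating converges to k ≈ 3.21.
Then θ = 559/(3.21−1) ≈ 253.

k ≈ 3.21, θ ≈ 253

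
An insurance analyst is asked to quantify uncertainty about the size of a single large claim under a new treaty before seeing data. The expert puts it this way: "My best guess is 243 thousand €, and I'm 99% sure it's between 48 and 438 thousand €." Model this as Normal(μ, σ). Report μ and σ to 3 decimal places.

μ = 243.000, σ = 75.704

A symmetric 99% interval runs μ ± z·σ with z = 2.576.
Half-width = 195, so σ = 195/2.576 = 75.704.
μ is the stated best guess, 243.000.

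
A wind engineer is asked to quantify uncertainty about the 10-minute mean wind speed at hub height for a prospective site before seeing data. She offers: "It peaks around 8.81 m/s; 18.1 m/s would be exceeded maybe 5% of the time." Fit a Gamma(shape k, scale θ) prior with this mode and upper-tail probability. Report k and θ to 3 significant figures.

Gamma(k,θ) with k>1 has mode (k−1)θ, so θ = 8.81/(k−1).
Need P(X < 18.1) = 0.95 with θ tied to k this way. Start at k = 2, θ = 8.81: P(X<18.1) ≈ 0.609.
Too low — raise k to concentrate. Iterating converges to k ≈ 6.34.
Then θ = 8.81/(6.34−1) ≈ 1.65.

k ≈ 6.34, θ ≈ 1.65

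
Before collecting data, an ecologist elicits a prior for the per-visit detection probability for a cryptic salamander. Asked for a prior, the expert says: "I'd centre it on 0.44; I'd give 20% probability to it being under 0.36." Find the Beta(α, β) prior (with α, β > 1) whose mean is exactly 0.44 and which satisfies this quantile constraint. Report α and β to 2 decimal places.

α ≈ 12.17, β ≈ 15.49

With mean 0.44 fixed, write α = 0.44s, β = 0.56s where s = α+β.
Need P(θ < 0.36) = 0.2 under Beta(0.44s, 0.56s). Normal approximation: (q−m)/√(m(1−m)/s) ≈ z_{0.2} = -0.842, so s ≈ 0.44·0.56·(-0.842)²/(0.36−0.44)² = 27.3.
At s = 27.3: P(θ<0.36) ≈ 0.202. Adjusting to match 0.2 gives s ≈ 27.66.
So α = 0.44·27.66 ≈ 12.17, β = 0.56·27.66 ≈ 15.49.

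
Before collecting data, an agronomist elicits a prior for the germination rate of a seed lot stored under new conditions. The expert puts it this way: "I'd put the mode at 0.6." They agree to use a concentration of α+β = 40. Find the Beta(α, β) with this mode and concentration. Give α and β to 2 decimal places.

α = 23.80, β = 16.20

For α,β > 1 the Beta mode is (α−1)/(α+β−2). With α+β = 40, the mode is (α−1)/38.
Set (α−1)/38 = 0.6 → α = 1 + 0.6·38 = 23.80.
β = 40 − α = 16.20.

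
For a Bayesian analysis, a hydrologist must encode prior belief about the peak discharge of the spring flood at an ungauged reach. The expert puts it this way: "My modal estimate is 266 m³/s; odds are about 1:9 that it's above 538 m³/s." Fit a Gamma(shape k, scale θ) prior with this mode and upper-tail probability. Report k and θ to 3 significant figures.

Gamma(k,θ) with k>1 has mode (k−1)θ, so θ = 266/(k−1).
Need P(X < 538) = 0.9 with θ tied to k this way. Start at k = 2, θ = 266: P(X<538) ≈ 0.600.
Too low — raise k to concentrate. Iterating converges to k ≈ 4.87.
Then θ = 266/(4.87−1) ≈ 68.8.

k ≈ 4.87, θ ≈ 68.8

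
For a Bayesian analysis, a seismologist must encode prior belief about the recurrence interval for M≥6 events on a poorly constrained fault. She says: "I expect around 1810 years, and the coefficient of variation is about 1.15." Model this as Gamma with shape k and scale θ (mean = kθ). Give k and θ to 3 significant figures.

k ≈ 0.756, θ ≈ 2390

For Gamma(k, scale θ): mean = kθ, variance = kθ², so CV = 1/√k.
CV = 1.15, hence k = 1/CV² = 0.756.
Then θ = mean/k = 1810/0.756 = 2390.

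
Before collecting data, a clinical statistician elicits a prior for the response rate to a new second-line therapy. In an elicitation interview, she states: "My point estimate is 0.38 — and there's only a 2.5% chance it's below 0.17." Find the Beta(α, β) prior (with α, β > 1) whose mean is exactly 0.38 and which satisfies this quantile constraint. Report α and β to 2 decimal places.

α ≈ 6.28, β ≈ 10.24

With mean 0.38 fixed, write α = 0.38s, β = 0.62s where s = α+β.
Need P(θ < 0.17) = 0.025 under Beta(0.38s, 0.62s). Normal approximation: (q−m)/√(m(1−m)/s) ≈ z_{0.025} = -1.96, so s ≈ 0.38·0.62·(-1.96)²/(0.17−0.38)² = 20.5.
At s = 20.5: P(θ<0.17) ≈ 0.014. Adjusting to match 0.025 gives s ≈ 16.52.
So α = 0.38·16.52 ≈ 6.28, β = 0.62·16.52 ≈ 10.24.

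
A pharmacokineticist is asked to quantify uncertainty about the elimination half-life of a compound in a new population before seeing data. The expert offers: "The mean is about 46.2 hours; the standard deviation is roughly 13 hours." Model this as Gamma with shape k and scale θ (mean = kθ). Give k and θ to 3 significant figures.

k ≈ 12.6, θ ≈ 3.66

For Gamma(k, scale θ): mean = kθ, variance = kθ², so CV = 1/√k.
CV = SD/mean = 13/46.2 = 0.2814, hence k = 1/CV² = 12.6.
Then θ = mean/k = 46.2/12.6 = 3.66.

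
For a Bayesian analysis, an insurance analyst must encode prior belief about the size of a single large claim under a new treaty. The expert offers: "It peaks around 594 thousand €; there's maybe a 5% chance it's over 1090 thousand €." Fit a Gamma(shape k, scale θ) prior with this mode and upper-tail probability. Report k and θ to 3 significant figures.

k ≈ 8.56, θ ≈ 78.6

Gamma(k,θ) with k>1 has mode (k−1)θ, so θ = 594/(k−1).
Need P(X < 1090) = 0.95 with θ tied to k this way. Start at k = 2, θ = 594: P(X<1090) ≈ 0.548.
Too low — raise k to concentrate. Iterating converges to k ≈ 8.56.
Then θ = 594/(8.56−1) ≈ 78.6.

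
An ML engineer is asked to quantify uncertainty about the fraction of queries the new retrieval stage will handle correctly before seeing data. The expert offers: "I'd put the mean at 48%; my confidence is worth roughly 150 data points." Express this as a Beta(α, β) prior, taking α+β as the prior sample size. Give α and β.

α = 72, β = 78

Under the effective-sample-size interpretation, Beta(α, β) has prior mean α/(α+β) and prior sample size α+β.
So α+β = 150 and α/(α+β) = 0.48, giving α = 0.48·150 = 72 and β = 150 − 72 = 78.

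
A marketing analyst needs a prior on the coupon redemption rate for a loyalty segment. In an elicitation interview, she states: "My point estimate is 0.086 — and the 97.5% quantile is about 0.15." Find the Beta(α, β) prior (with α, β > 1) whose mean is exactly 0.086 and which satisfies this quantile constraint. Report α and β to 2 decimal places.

With mean 0.086 fixed, write α = 0.086s, β = 0.914s where s = α+β.
Need P(θ < 0.15) = 0.975 under Beta(0.086s, 0.914s). Normal approximation: (q−m)/√(m(1−m)/s) ≈ z_{0.975} = 1.96, so s ≈ 0.086·0.914·(1.96)²/(0.15−0.086)² = 73.7.
At s = 73.7: P(θ<0.15) ≈ 0.960. Adjusting to match 0.975 gives s ≈ 94.26.
So α = 0.086·94.26 ≈ 8.11, β = 0.914·94.26 ≈ 86.15.

α ≈ 8.11, β ≈ 86.15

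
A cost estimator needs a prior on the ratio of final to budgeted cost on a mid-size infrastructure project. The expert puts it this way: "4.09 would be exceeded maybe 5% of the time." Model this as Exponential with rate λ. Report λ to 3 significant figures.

P(T > 4.09) = e^(−λ·4.09) = 0.05, so λ = −ln(0.05)/4.09 = 0.732.

λ ≈ 0.732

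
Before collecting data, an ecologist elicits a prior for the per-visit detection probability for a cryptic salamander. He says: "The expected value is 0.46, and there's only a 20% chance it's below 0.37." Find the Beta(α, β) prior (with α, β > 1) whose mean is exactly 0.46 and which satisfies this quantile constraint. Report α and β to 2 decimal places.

With mean 0.46 fixed, write α = 0.46s, β = 0.54s where s = α+β.
Need P(θ < 0.37) = 0.2 under Beta(0.46s, 0.54s). Normal approximation: (q−m)/√(m(1−m)/s) ≈ z_{0.2} = -0.842, so s ≈ 0.46·0.54·(-0.842)²/(0.37−0.46)² = 21.7.
At s = 21.7: P(θ<0.37) ≈ 0.202. Adjusting to match 0.2 gives s ≈ 22.01.
So α = 0.46·22.01 ≈ 10.12, β = 0.54·22.01 ≈ 11.89.

α ≈ 10.12, β ≈ 11.89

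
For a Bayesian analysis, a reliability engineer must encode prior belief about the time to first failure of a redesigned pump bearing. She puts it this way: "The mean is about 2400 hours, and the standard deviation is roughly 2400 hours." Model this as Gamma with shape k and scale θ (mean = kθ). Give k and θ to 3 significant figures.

For Gamma(k, scale θ): mean = kθ, variance = kθ², so CV = 1/√k.
CV = SD/mean = 2400/2400 = 1, hence k = 1/CV² = 1.
Then θ = mean/k = 2400/1 = 2400.

k ≈ 1, θ ≈ 2400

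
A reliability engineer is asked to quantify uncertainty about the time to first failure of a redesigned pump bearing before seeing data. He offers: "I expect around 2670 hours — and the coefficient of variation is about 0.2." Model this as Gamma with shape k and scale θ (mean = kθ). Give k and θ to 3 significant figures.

For Gamma(k, scale θ): mean = kθ, variance = kθ², so CV = 1/√k.
CV = 0.2, hence k = 1/CV² = 25.
Then θ = mean/k = 2670/25 = 107.

k ≈ 25, θ ≈ 107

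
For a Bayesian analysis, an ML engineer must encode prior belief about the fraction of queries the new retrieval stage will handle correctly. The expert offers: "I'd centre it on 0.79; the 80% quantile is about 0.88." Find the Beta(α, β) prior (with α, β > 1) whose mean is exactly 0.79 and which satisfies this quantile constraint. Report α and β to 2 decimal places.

With mean 0.79 fixed, write α = 0.79s, β = 0.21s where s = α+β.
Need P(θ < 0.88) = 0.8 under Beta(0.79s, 0.21s). Normal approximation: (q−m)/√(m(1−m)/s) ≈ z_{0.8} = 0.842, so s ≈ 0.79·0.21·(0.842)²/(0.88−0.79)² = 14.5.
At s = 14.5: P(θ<0.88) ≈ 0.795. Adjusting to match 0.8 gives s ≈ 15.01.
So α = 0.79·15.01 ≈ 11.86, β = 0.21·15.01 ≈ 3.15.

α ≈ 11.86, β ≈ 3.15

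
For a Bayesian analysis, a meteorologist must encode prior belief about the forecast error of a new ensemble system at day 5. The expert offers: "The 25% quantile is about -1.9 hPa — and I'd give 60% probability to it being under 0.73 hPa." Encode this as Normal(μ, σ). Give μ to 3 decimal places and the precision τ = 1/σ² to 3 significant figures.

μ = 0.012, τ = 0.124

For Normal(μ,σ), the p-quantile is μ + z_p·σ. Here z_{0.25} = -0.6745, z_{0.6} = 0.2533.
So -1.9 = μ − 0.6745σ and 0.73 = μ + 0.2533σ.
Subtracting: σ = (0.73 − -1.9)/(0.2533 − (-0.6745)) = 2.835.
Then μ = -1.9 − (-0.6745)·2.835 = 0.012.
Precision τ = 1/σ² = 1/2.835² = 0.124.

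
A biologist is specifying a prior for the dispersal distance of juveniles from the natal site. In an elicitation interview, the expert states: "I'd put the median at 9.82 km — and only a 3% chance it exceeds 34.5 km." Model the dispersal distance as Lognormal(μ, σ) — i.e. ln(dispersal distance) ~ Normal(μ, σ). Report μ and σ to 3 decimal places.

If T ~ Lognormal(μ,σ) then ln T ~ Normal(μ,σ), so the p-quantile of ln T is μ + z_p·σ.
ln(9.82) = 2.284 and ln(34.5) = 3.541; z_{0.5} = 0, z_{0.97} = 1.881.
σ = (3.541 − 2.284)/(1.881 − (0)) = 0.668.
μ = 2.284 − (0)·0.668 = 2.284.

μ ≈ 2.284, σ ≈ 0.668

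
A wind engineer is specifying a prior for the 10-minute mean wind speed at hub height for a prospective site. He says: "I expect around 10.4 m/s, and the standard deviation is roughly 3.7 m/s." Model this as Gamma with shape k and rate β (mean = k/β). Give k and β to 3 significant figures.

For Gamma(k, rate β): mean = k/β, variance = k/β², so CV = 1/√k.
CV = SD/mean = 3.7/10.4 = 0.3558, hence k = 1/CV² = 7.9.
Then β = k/mean = 7.9/10.4 = 0.76.

k ≈ 7.9, β ≈ 0.76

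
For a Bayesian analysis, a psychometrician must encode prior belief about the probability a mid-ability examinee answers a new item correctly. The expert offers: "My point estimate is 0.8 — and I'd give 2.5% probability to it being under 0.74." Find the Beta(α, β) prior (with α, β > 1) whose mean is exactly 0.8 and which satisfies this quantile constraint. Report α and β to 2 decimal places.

With mean 0.8 fixed, write α = 0.8s, β = 0.2s where s = α+β.
Need P(θ < 0.74) = 0.025 under Beta(0.8s, 0.2s). Normal approximation: (q−m)/√(m(1−m)/s) ≈ z_{0.025} = -1.96, so s ≈ 0.8·0.2·(-1.96)²/(0.74−0.8)² = 170.7.
At s = 170.7: P(θ<0.74) ≈ 0.031. Adjusting to match 0.025 gives s ≈ 187.54.
So α = 0.8·187.54 ≈ 150.03, β = 0.2·187.54 ≈ 37.51.

α ≈ 150.03, β ≈ 37.51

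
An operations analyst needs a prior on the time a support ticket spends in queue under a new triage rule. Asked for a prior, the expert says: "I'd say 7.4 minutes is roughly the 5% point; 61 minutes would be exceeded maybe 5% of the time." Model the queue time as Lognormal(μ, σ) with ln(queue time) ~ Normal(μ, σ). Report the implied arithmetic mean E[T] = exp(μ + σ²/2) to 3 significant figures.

If T ~ Lognormal(μ,σ) then ln T ~ Normal(μ,σ), so the p-quantile of ln T is μ + z_p·σ.
ln(7.4) = 2.001 and ln(61) = 4.111; z_{0.05} = -1.645, z_{0.95} = 1.645.
σ = (4.111 − 2.001)/(1.645 − (-1.645)) = 0.641.
μ = 2.001 − (-1.645)·0.641 = 3.056.
E[T] = exp(μ + σ²/2) = exp(3.056 + 0.2056) = 26.1 minutes.

E[T] ≈ 26.1 minutes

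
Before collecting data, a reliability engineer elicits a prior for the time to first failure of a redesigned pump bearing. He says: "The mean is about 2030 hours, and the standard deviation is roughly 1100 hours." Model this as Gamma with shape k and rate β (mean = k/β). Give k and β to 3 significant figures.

For Gamma(k, rate β): mean = k/β, variance = k/β², so CV = 1/√k.
CV = SD/mean = 1100/2030 = 0.5419, hence k = 1/CV² = 3.41.
Then β = k/mean = 3.41/2030 = 0.00168.

k ≈ 3.41, β ≈ 0.00168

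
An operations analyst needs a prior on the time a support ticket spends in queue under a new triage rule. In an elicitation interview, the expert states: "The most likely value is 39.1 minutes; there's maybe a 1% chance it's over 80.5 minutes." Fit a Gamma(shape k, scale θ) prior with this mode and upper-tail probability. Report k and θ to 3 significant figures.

k ≈ 10.4, θ ≈ 4.17

Gamma(k,θ) with k>1 has mode (k−1)θ, so θ = 39.1/(k−1).
Need P(X < 80.5) = 0.99 with θ tied to k this way. Start at k = 2, θ = 39.1: P(X<80.5) ≈ 0.610.
Too low — raise k to concentrate. Iterating converges to k ≈ 10.4.
Then θ = 39.1/(10.4−1) ≈ 4.17.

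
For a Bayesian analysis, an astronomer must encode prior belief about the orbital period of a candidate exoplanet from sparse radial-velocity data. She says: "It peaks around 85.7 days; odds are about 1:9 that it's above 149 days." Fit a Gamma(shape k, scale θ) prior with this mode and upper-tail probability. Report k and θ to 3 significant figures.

k ≈ 7.2, θ ≈ 13.8

Gamma(k,θ) with k>1 has mode (k−1)θ, so θ = 85.7/(k−1).
Need P(X < 149) = 0.9 with θ tied to k this way. Start at k = 2, θ = 85.7: P(X<149) ≈ 0.519.
Too low — raise k to concentrate. Iterating converges to k ≈ 7.2.
Then θ = 85.7/(7.2−1) ≈ 13.8.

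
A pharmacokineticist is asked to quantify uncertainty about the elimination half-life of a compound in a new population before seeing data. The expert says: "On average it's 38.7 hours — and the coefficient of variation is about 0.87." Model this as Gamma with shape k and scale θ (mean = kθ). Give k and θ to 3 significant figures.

For Gamma(k, scale θ): mean = kθ, variance = kθ², so CV = 1/√k.
CV = 0.87, hence k = 1/CV² = 1.32.
Then θ = mean/k = 38.7/1.32 = 29.3.

k ≈ 1.32, θ ≈ 29.3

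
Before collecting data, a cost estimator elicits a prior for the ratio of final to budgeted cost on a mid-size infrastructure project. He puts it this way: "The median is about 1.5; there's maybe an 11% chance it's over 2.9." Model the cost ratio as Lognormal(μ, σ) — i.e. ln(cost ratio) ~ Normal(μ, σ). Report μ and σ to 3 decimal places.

If T ~ Lognormal(μ,σ) then ln T ~ Normal(μ,σ), so the p-quantile of ln T is μ + z_p·σ.
ln(1.5) = 0.4055 and ln(2.9) = 1.065; z_{0.5} = 0, z_{0.89} = 1.227.
σ = (1.065 − 0.4055)/(1.227 − (0)) = 0.537.
μ = 0.4055 − (0)·0.537 = 0.405.

μ ≈ 0.405, σ ≈ 0.537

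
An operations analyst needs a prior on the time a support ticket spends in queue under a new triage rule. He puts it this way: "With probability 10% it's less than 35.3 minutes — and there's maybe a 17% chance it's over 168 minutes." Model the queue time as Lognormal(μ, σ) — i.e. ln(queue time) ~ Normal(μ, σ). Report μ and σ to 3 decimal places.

If T ~ Lognormal(μ,σ) then ln T ~ Normal(μ,σ), so the p-quantile of ln T is μ + z_p·σ.
ln(35.3) = 3.564 and ln(168) = 5.124; z_{0.1} = -1.282, z_{0.83} = 0.9542.
σ = (5.124 − 3.564)/(0.9542 − (-1.282)) = 0.698.
μ = 3.564 − (-1.282)·0.698 = 4.458.

μ ≈ 4.458, σ ≈ 0.698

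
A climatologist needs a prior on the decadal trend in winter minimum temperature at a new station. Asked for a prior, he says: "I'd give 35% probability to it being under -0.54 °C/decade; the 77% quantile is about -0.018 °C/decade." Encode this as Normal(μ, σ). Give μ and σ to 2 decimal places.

μ = -0.36, σ = 0.46

For Normal(μ,σ), the p-quantile is μ + z_p·σ. Here z_{0.35} = -0.3853, z_{0.77} = 0.7388.
So -0.54 = μ − 0.3853σ and -0.018 = μ + 0.7388σ.
Subtracting: σ = (-0.018 − -0.54)/(0.7388 − (-0.3853)) = 0.46.
Then μ = -0.54 − (-0.3853)·0.46 = -0.36.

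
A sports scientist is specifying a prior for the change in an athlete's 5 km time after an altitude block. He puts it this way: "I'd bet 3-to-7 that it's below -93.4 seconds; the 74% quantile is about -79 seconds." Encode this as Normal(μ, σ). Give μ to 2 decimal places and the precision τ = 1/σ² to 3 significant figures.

For Normal(μ,σ), the p-quantile is μ + z_p·σ. Here z_{0.3} = -0.5244, z_{0.74} = 0.6433.
So -93.4 = μ − 0.5244σ and -79 = μ + 0.6433σ.
Subtracting: σ = (-79 − -93.4)/(0.6433 − (-0.5244)) = 12.33.
Then μ = -93.4 − (-0.5244)·12.33 = -86.93.
Precision τ = 1/σ² = 1/12.33² = 0.00658.

μ = -86.93, τ = 0.00658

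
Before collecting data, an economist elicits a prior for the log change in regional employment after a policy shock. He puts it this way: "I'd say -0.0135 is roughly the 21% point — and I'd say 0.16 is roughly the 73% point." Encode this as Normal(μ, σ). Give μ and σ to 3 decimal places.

The p-quantile of Normal(μ,σ) is μ + z_p·σ, with z_{0.21} = -0.8064 and z_{0.73} = 0.6128.
Eliminate σ: μ = (z₂·x₁ − z₁·x₂)/(z₂ − z₁) = (0.6128·-0.0135 − (-0.8064)·0.16)/1.419 = 0.085.
Then σ = (x₂ − x₁)/(z₂ − z₁) = (0.16 − -0.0135)/1.419 = 0.122.

μ = 0.085, σ = 0.122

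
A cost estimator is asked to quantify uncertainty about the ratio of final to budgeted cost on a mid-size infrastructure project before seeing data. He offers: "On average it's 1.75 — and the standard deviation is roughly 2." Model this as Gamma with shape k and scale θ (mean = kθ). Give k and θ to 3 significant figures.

k ≈ 0.766, θ ≈ 2.29

For Gamma(k, scale θ): mean = kθ, variance = kθ², so CV = 1/√k.
CV = SD/mean = 2/1.75 = 1.143, hence k = 1/CV² = 0.766.
Then θ = mean/k = 1.75/0.766 = 2.29.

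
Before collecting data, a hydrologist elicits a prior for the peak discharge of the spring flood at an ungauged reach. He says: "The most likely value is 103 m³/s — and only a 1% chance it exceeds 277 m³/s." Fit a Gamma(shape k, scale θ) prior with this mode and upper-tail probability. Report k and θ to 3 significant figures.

Gamma(k,θ) with k>1 has mode (k−1)θ, so θ = 103/(k−1).
Need P(X < 277) = 0.99 with θ tied to k this way. Start at k = 2, θ = 103: P(X<277) ≈ 0.749.
Too low — raise k to concentrate. Iterating converges to k ≈ 5.72.
Then θ = 103/(5.72−1) ≈ 21.8.

k ≈ 5.72, θ ≈ 21.8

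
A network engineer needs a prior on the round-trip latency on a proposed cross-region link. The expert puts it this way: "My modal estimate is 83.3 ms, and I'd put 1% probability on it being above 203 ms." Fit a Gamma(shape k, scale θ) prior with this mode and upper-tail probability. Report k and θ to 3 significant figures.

Gamma(k,θ) with k>1 has mode (k−1)θ, so θ = 83.3/(k−1).
Need P(X < 203) = 0.99 with θ tied to k this way. Start at k = 2, θ = 83.3: P(X<203) ≈ 0.700.
Too low — raise k to concentrate. Iterating converges to k ≈ 6.95.
Then θ = 83.3/(6.95−1) ≈ 14.

k ≈ 6.95, θ ≈ 14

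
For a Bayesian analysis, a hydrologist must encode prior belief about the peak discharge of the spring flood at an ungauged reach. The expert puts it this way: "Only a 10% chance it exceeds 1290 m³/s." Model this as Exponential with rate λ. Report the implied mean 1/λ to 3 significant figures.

mean ≈ 560 m³/s

P(T > 1290.0) = e^(−λ·1290.0) = 0.1, so λ = −ln(0.1)/1290.0 = 0.00178.
Mean = 1/λ = 560 m³/s.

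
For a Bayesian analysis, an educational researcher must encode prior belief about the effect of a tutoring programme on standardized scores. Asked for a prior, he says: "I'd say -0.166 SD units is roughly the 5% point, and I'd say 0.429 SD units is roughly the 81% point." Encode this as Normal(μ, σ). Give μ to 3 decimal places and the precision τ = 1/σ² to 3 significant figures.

For Normal(μ,σ), the p-quantile is μ + z_p·σ. Here z_{0.05} = -1.645, z_{0.81} = 0.8779.
So -0.166 = μ − 1.645σ and 0.429 = μ + 0.8779σ.
Subtracting: σ = (0.429 − -0.166)/(0.8779 − (-1.645)) = 0.236.
Then μ = -0.166 − (-1.645)·0.236 = 0.222.
Precision τ = 1/σ² = 1/0.2359² = 18.

μ = 0.222, τ = 18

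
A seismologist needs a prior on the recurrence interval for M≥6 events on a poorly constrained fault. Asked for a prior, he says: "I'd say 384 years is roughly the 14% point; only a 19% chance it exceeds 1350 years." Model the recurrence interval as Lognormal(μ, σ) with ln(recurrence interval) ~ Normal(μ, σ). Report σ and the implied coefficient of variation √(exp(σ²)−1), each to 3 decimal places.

σ ≈ 0.642, CV ≈ 0.714

If T ~ Lognormal(μ,σ) then ln T ~ Normal(μ,σ), so the p-quantile of ln T is μ + z_p·σ.
ln(384) = 5.951 and ln(1350) = 7.208; z_{0.14} = -1.08, z_{0.81} = 0.8779.
σ = (7.208 − 5.951)/(0.8779 − (-1.08)) = 0.642.
μ = 5.951 − (-1.08)·0.642 = 6.644.
CV = √(exp(σ²)−1) = √(exp(0.4122)−1) = 0.714.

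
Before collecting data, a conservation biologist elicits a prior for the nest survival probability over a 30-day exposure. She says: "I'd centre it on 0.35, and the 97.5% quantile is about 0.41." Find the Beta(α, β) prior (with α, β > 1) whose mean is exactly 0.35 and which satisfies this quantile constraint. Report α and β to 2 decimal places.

α ≈ 87.75, β ≈ 162.96

With mean 0.35 fixed, write α = 0.35s, β = 0.65s where s = α+β.
Need P(θ < 0.41) = 0.975 under Beta(0.35s, 0.65s). Normal approximation: (q−m)/√(m(1−m)/s) ≈ z_{0.975} = 1.96, so s ≈ 0.35·0.65·(1.96)²/(0.41−0.35)² = 242.8.
At s = 242.8: P(θ<0.41) ≈ 0.973. Adjusting to match 0.975 gives s ≈ 250.70.
So α = 0.35·250.70 ≈ 87.75, β = 0.65·250.70 ≈ 162.96.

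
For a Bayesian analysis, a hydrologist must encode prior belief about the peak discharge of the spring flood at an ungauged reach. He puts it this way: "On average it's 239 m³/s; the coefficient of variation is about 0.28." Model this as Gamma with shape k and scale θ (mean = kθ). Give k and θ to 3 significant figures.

k ≈ 12.8, θ ≈ 18.7

For Gamma(k, scale θ): mean = kθ, variance = kθ², so CV = 1/√k.
CV = 0.28, hence k = 1/CV² = 12.8.
Then θ = mean/k = 239/12.8 = 18.7.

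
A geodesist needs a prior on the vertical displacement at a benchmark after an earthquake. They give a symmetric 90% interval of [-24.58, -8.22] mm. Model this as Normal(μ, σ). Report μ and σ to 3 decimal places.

A symmetric 90% interval runs μ ± z·σ with z = 1.645.
Half-width = 8.18, so σ = 8.18/1.645 = 4.973.
μ is the interval midpoint, -16.400.

μ = -16.400, σ = 4.973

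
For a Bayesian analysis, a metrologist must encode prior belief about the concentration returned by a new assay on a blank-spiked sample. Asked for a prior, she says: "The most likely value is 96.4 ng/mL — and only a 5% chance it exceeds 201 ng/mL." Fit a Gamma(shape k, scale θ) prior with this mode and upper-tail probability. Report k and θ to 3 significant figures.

k ≈ 6.12, θ ≈ 18.8

Gamma(k,θ) with k>1 has mode (k−1)θ, so θ = 96.4/(k−1).
Need P(X < 201) = 0.95 with θ tied to k this way. Start at k = 2, θ = 96.4: P(X<201) ≈ 0.617.
Too low — raise k to concentrate. Iterating converges to k ≈ 6.12.
Then θ = 96.4/(6.12−1) ≈ 18.8.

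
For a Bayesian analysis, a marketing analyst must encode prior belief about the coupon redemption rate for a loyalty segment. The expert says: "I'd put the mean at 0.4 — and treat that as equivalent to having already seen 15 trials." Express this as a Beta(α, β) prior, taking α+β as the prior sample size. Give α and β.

Under the effective-sample-size interpretation, Beta(α, β) has prior mean α/(α+β) and prior sample size α+β.
So α+β = 15 and α/(α+β) = 0.4, giving α = 0.4·15 = 6 and β = 15 − 6 = 9.

α = 6, β = 9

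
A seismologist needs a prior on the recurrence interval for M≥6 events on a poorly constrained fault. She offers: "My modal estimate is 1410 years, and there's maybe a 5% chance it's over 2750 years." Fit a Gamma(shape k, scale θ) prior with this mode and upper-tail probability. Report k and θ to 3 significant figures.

Gamma(k,θ) with k>1 has mode (k−1)θ, so θ = 1410/(k−1).
Need P(X < 2750) = 0.95 with θ tied to k this way. Start at k = 2, θ = 1410: P(X<2750) ≈ 0.580.
Too low — raise k to concentrate. Iterating converges to k ≈ 7.22.
Then θ = 1410/(7.22−1) ≈ 227.

k ≈ 7.22, θ ≈ 227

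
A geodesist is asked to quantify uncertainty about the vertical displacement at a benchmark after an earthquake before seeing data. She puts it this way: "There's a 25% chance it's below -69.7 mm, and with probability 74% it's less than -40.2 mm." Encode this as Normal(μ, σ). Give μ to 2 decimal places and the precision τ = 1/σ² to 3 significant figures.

μ = -54.60, τ = 0.002

For Normal(μ,σ), the p-quantile is μ + z_p·σ. Here z_{0.25} = -0.6745, z_{0.74} = 0.6433.
So -69.7 = μ − 0.6745σ and -40.2 = μ + 0.6433σ.
Subtracting: σ = (-40.2 − -69.7)/(0.6433 − (-0.6745)) = 22.39.
Then μ = -69.7 − (-0.6745)·22.39 = -54.60.
Precision τ = 1/σ² = 1/22.39² = 0.002.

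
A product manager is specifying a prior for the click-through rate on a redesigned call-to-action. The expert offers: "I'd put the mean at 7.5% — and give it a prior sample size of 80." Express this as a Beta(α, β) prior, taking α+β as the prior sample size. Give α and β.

Under the effective-sample-size interpretation, Beta(α, β) has prior mean α/(α+β) and prior sample size α+β.
So α+β = 80 and α/(α+β) = 0.075, giving α = 0.075·80 = 6 and β = 80 − 6 = 74.

α = 6, β = 74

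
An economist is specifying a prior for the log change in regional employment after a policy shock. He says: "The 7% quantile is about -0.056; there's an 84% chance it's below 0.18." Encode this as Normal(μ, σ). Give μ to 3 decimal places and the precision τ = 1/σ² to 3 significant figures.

μ = 0.085, τ = 110

For Normal(μ,σ), the p-quantile is μ + z_p·σ. Here z_{0.07} = -1.476, z_{0.84} = 0.9945.
So -0.056 = μ − 1.476σ and 0.18 = μ + 0.9945σ.
Subtracting: σ = (0.18 − -0.056)/(0.9945 − (-1.476)) = 0.096.
Then μ = -0.056 − (-1.476)·0.096 = 0.085.
Precision τ = 1/σ² = 1/0.09554² = 110.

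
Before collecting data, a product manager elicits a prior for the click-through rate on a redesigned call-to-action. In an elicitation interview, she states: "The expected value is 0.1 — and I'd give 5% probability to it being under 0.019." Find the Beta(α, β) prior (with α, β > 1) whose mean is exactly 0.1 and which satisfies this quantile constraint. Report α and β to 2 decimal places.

With mean 0.1 fixed, write α = 0.1s, β = 0.9s where s = α+β.
Need P(θ < 0.019) = 0.05 under Beta(0.1s, 0.9s). Normal approximation: (q−m)/√(m(1−m)/s) ≈ z_{0.05} = -1.64, so s ≈ 0.1·0.9·(-1.64)²/(0.019−0.1)² = 37.1.
At s = 37.1: P(θ<0.019) ≈ 0.008. Adjusting to match 0.05 gives s ≈ 19.97.
So α = 0.1·19.97 ≈ 2.00, β = 0.9·19.97 ≈ 17.97.

α ≈ 2.00, β ≈ 17.97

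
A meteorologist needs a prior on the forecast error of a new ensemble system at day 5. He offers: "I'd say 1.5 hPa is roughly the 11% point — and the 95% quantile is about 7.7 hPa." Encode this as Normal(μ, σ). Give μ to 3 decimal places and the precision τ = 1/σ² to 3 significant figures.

For Normal(μ,σ), the p-quantile is μ + z_p·σ. Here z_{0.11} = -1.227, z_{0.95} = 1.645.
So 1.5 = μ − 1.227σ and 7.7 = μ + 1.645σ.
Subtracting: σ = (7.7 − 1.5)/(1.645 − (-1.227)) = 2.159.
Then μ = 1.5 − (-1.227)·2.159 = 4.148.
Precision τ = 1/σ² = 1/2.159² = 0.214.

μ = 4.148, τ = 0.214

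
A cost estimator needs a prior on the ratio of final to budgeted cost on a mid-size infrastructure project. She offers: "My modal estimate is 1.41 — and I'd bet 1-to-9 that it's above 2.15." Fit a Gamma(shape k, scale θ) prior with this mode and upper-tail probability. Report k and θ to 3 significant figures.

k ≈ 11.5, θ ≈ 0.135

Gamma(k,θ) with k>1 has mode (k−1)θ, so θ = 1.41/(k−1).
Need P(X < 2.15) = 0.9 with θ tied to k this way. Start at k = 2, θ = 1.41: P(X<2.15) ≈ 0.450.
Too low — raise k to concentrate. Iterating converges to k ≈ 11.5.
Then θ = 1.41/(11.5−1) ≈ 0.135.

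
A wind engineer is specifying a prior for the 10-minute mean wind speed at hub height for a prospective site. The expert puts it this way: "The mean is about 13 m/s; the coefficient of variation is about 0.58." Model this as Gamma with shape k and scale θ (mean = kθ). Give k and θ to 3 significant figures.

k ≈ 2.97, θ ≈ 4.37

For Gamma(k, scale θ): mean = kθ, variance = kθ², so CV = 1/√k.
CV = 0.58, hence k = 1/CV² = 2.97.
Then θ = mean/k = 13/2.97 = 4.37.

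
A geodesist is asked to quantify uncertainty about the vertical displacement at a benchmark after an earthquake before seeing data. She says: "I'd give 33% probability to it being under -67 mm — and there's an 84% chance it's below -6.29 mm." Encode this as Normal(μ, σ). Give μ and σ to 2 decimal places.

The p-quantile of Normal(μ,σ) is μ + z_p·σ, with z_{0.33} = -0.4399 and z_{0.84} = 0.9945.
Eliminate σ: μ = (z₂·x₁ − z₁·x₂)/(z₂ − z₁) = (0.9945·-67 − (-0.4399)·-6.29)/1.434 = -48.38.
Then σ = (x₂ − x₁)/(z₂ − z₁) = (-6.29 − -67)/1.434 = 42.33.

μ = -48.38, σ = 42.33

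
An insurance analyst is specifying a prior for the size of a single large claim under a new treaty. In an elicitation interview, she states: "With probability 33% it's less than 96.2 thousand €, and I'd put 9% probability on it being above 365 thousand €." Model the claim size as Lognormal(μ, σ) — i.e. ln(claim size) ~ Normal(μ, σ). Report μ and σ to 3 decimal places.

μ ≈ 4.896, σ ≈ 0.749

If T ~ Lognormal(μ,σ) then ln T ~ Normal(μ,σ), so the p-quantile of ln T is μ + z_p·σ.
ln(96.2) = 4.566 and ln(365) = 5.9; z_{0.33} = -0.4399, z_{0.91} = 1.341.
σ = (5.9 − 4.566)/(1.341 − (-0.4399)) = 0.749.
μ = 4.566 − (-0.4399)·0.749 = 4.896.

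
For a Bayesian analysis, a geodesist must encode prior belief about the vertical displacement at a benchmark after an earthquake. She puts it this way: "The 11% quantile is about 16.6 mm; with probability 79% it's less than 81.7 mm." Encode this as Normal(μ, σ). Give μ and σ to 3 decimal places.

μ = 55.876, σ = 32.022

The p-quantile of Normal(μ,σ) is μ + z_p·σ, with z_{0.11} = -1.227 and z_{0.79} = 0.8064.
Eliminate σ: μ = (z₂·x₁ − z₁·x₂)/(z₂ − z₁) = (0.8064·16.6 − (-1.227)·81.7)/2.033 = 55.876.
Then σ = (x₂ − x₁)/(z₂ − z₁) = (81.7 − 16.6)/2.033 = 32.022.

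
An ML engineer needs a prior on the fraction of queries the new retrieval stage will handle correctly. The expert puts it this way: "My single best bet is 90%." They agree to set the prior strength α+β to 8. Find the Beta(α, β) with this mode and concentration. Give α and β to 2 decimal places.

α = 6.40, β = 1.60

For α,β > 1 the Beta mode is (α−1)/(α+β−2). With α+β = 8, the mode is (α−1)/6.
Set (α−1)/6 = 0.9 → α = 1 + 0.9·6 = 6.40.
β = 8 − α = 1.60.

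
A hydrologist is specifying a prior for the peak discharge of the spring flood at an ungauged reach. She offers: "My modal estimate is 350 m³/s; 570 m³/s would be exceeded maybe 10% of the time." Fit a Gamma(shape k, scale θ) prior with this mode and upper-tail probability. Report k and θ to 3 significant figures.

k ≈ 8.92, θ ≈ 44.2

Gamma(k,θ) with k>1 has mode (k−1)θ, so θ = 350/(k−1).
Need P(X < 570) = 0.9 with θ tied to k this way. Start at k = 2, θ = 350: P(X<570) ≈ 0.484.
Too low — raise k to concentrate. Iterating converges to k ≈ 8.92.
Then θ = 350/(8.92−1) ≈ 44.2.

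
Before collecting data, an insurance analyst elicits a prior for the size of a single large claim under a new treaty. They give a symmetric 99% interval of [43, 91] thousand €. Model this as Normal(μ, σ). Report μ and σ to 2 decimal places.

A symmetric 99% interval runs μ ± z·σ with z = 2.576.
Half-width = 24, so σ = 24/2.576 = 9.32.
μ is the interval midpoint, 67.00.

μ = 67.00, σ = 9.32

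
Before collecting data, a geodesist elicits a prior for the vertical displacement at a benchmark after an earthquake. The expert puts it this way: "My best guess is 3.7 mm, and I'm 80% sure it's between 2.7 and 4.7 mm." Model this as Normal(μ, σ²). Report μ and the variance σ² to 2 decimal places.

μ = 3.70, σ² = 0.61

A symmetric 80% interval runs μ ± z·σ with z = 1.282.
Half-width = 1, so σ = 1/1.282 = 0.780 and σ² = 0.61.
μ is the stated best guess, 3.70.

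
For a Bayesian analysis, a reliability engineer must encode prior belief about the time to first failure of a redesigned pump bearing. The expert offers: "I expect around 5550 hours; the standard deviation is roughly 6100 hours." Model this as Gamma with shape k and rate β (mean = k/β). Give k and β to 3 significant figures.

For Gamma(k, rate β): mean = k/β, variance = k/β², so CV = 1/√k.
CV = SD/mean = 6100/5550 = 1.099, hence k = 1/CV² = 0.828.
Then β = k/mean = 0.828/5550 = 0.000149.

k ≈ 0.828, β ≈ 0.000149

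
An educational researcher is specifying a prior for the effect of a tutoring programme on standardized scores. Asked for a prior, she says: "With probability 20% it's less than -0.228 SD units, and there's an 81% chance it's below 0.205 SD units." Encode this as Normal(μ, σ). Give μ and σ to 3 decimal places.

μ = -0.016, σ = 0.252

The p-quantile of Normal(μ,σ) is μ + z_p·σ, with z_{0.2} = -0.8416 and z_{0.81} = 0.8779.
Eliminate σ: μ = (z₂·x₁ − z₁·x₂)/(z₂ − z₁) = (0.8779·-0.228 − (-0.8416)·0.205)/1.72 = -0.016.
Then σ = (x₂ − x₁)/(z₂ − z₁) = (0.205 − -0.228)/1.72 = 0.252.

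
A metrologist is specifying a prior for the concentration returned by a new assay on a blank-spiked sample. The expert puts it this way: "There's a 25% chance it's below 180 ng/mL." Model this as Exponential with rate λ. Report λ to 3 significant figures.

λ ≈ 0.0016

P(T < 180.0) = 1 − e^(−λ·180.0) = 0.25, so λ = −ln(1−0.25)/180.0 = −ln(0.75)/180.0 = 0.0016.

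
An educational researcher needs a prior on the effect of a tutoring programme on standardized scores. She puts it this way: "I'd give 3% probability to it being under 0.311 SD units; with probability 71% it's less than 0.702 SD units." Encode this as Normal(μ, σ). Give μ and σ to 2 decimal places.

μ = 0.61, σ = 0.16

The p-quantile of Normal(μ,σ) is μ + z_p·σ, with z_{0.03} = -1.881 and z_{0.71} = 0.5534.
Eliminate σ: μ = (z₂·x₁ − z₁·x₂)/(z₂ − z₁) = (0.5534·0.311 − (-1.881)·0.702)/2.434 = 0.61.
Then σ = (x₂ − x₁)/(z₂ − z₁) = (0.702 − 0.311)/2.434 = 0.16.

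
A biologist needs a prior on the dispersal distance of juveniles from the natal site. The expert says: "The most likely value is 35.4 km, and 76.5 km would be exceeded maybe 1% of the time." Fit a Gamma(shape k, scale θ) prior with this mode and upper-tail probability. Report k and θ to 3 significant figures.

Gamma(k,θ) with k>1 has mode (k−1)θ, so θ = 35.4/(k−1).
Need P(X < 76.5) = 0.99 with θ tied to k this way. Start at k = 2, θ = 35.4: P(X<76.5) ≈ 0.636.
Too low — raise k to concentrate. Iterating converges to k ≈ 9.15.
Then θ = 35.4/(9.15−1) ≈ 4.34.

k ≈ 9.15, θ ≈ 4.34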